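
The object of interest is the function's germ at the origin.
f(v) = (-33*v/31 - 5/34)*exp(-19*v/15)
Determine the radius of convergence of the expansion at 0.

The radius of convergence is infinite.

The factor exp(-19*v/15) is entire and contributes no finite singular point.
The polynomial part has no poles.
No finite singular points: the Taylor series at 0 converges everywhere.


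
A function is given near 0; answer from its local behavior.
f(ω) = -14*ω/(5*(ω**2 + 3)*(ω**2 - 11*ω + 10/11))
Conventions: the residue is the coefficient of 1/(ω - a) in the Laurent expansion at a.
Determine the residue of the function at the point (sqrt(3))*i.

The factor ω**2 + 3 splits as (ω - a)(ω - a') with a = (sqrt(3))*i, a' = -(sqrt(3))*i. At the order-1 pole a set g(ω) = (ω - a)*f(ω) = [-14*ω/(5*(ω**2 - 11*ω + 10/11))] / (ω - a').
Simple pole: residue = g(a) at a = (sqrt(3))*i, which is (1771/222260) - ((9317/222260)*sqrt(3))*i.

The residue is (1771/222260) - ((9317/222260)*sqrt(3))*i.


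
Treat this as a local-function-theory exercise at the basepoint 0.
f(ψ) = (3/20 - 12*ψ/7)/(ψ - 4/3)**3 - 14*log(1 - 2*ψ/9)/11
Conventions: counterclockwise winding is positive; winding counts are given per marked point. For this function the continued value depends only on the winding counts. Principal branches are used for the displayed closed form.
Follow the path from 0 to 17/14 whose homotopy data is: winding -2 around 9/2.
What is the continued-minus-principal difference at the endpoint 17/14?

Continued minus principal equals (56/11)*pi*i.

The rational part is single-valued and drops out of the difference; each branch term changes only by its own monodromy.
(-14/11)*log(1 - ψ/(9/2)): each positive loop around 9/2 adds 2*pi*i to the log, so winding -2 contributes (-14/11)*(-2)*2*pi*i = (56/11)*pi*i.
Summing the contributions at ψ = 17/14 gives (56/11)*pi*i.


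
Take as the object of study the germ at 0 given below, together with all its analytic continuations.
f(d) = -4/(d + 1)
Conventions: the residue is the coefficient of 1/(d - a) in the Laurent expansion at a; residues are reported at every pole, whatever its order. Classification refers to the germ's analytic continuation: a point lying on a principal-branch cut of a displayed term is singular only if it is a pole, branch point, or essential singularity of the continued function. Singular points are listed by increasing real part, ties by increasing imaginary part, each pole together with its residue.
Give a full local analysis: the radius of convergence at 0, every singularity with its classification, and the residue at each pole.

Denominator factor (d + 1): pole of order 1 at -1, modulus 1.
The radius of convergence is the smallest modulus among the singular points: 1.
At the order-1 pole -1 set g(d) = (d - (-1))*f(d) = -4.
Simple pole: residue = g(a) at a = -1, which is -4.

Radius of convergence at 0: 1.
At -1: a pole of order 1; residue -4.


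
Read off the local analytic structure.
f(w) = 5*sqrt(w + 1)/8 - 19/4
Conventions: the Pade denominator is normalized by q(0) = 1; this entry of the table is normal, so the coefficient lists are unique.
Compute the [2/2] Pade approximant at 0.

Taylor coefficients needed (expand at 0): a_0 = -33/8, a_1 = 5/16, a_2 = -5/64, a_3 = 5/128, a_4 = -25/1024.
Write the denominator as Q(w) = 1 + q1*w + q2*w^2. Requiring Q*f - P = O(w^5) with deg P <= 2 kills the coefficients of w^3..w^4 in Q*f:
  w^3: a_3 + q1*a_2 + q2*a_1 = 0, i.e. 5/128 + (-5/64)*q1 + (5/16)*q2 = 0.
  w^4: a_4 + q1*a_3 + q2*a_2 = 0, i.e. -25/1024 + (5/128)*q1 + (-5/64)*q2 = 0.
Solving this linear system: q1 = 3/4, q2 = 1/16.
The numerator is Q*f truncated at degree 2: P0 = a_0 = -33/8; P1 = a_1 + q1*a_0 = -89/32; P2 = a_2 + q1*a_1 + q2*a_0 = -13/128.

The Pade approximant has numerator coefficients [-33/8, -89/32, -13/128]; denominator coefficients [1, 3/4, 1/16].


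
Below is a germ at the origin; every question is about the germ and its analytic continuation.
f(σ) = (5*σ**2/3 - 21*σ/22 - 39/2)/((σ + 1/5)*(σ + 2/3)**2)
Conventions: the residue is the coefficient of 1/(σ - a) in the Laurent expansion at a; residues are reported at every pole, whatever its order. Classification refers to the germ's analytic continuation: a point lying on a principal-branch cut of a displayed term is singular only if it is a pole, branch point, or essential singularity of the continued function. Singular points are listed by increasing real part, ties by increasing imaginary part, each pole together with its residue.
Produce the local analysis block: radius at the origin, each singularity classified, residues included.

Radius of convergence at 0: 1/5.
At -2/3: a pole of order 2; residue 145570/1617.
At -1/5: a pole of order 1; residue -47625/539.

Denominator factor (σ + 2/3)^2: pole of order 2 at -2/3, modulus 2/3.
Denominator factor (σ + 1/5): pole of order 1 at -1/5, modulus 1/5.
The radius of convergence is the smallest modulus among the singular points: 1/5.
At the order-2 pole -2/3 set g(σ) = (σ - (-2/3))^2*f(σ) = (5*σ**2/3 - 21*σ/22 - 39/2)/(σ + 1/5).
Order-2 pole: residue = g'(a); g'(-2/3) = 145570/1617, so the residue is 145570/1617.
At the order-1 pole -1/5 set g(σ) = (σ - (-1/5))*f(σ) = (5*σ**2/3 - 21*σ/22 - 39/2)/(σ + 2/3)**2.
Simple pole: residue = g(a) at a = -1/5, which is -47625/539.
List the singular points by increasing real part (a conjugate pair: the negative imaginary part first).


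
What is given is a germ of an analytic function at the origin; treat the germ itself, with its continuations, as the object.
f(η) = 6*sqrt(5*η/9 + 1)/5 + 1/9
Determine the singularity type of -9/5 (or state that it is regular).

The point is an algebraic (square-root) branch point.

The term (6/5)*sqrt(1 - η/(-9/5)) has argument 1 - -9/5/(-9/5) = 0 at -9/5: a square-root (algebraic, two-sheeted) branch point; the remaining terms are analytic or single-valued there.


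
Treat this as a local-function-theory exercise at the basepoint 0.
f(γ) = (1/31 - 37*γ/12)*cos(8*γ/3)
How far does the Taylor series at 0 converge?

The factor cos(8*γ/3) is entire and contributes no finite singular point.
The polynomial part has no poles.
No finite singular points: the Taylor series at 0 converges everywhere.

The radius of convergence is infinite.


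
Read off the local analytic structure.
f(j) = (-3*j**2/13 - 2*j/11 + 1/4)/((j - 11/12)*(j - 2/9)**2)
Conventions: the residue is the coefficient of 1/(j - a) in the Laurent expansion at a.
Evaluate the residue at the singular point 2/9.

At the order-2 pole 2/9 set g(j) = (j - (2/9))^2*f(j) = (-3*j**2/13 - 2*j/11 + 1/4)/(j - 11/12).
Order-2 pole: residue = g'(a); g'(2/9) = -12/8125, so the residue is -12/8125.

The residue is -12/8125.


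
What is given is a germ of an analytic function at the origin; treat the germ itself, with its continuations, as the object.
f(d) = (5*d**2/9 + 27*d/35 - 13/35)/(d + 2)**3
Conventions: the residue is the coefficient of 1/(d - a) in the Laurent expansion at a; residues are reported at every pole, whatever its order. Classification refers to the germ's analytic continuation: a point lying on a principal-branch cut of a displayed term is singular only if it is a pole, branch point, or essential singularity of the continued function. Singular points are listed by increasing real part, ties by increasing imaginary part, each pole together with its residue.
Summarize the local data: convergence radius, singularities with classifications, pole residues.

Radius of convergence at 0: 2.
At -2: a pole of order 3; residue 5/9.

Denominator factor (d + 2)^3: pole of order 3 at -2, modulus 2.
The radius of convergence is the smallest modulus among the singular points: 2.
At the order-3 pole -2 set g(d) = (d - (-2))^3*f(d) = 5*d**2/9 + 27*d/35 - 13/35.
Order-3 pole: residue = g''(a)/2; g''(-2) = 10/9, so the residue is 5/9.


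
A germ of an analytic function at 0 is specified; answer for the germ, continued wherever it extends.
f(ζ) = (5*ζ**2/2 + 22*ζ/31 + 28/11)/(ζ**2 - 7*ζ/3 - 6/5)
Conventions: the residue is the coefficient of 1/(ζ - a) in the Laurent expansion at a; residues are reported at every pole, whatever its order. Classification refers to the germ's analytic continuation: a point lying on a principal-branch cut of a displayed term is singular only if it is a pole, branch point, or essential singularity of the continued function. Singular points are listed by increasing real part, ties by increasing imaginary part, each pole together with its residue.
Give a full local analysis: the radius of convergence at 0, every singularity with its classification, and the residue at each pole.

Radius of convergence at 0: -7/6 + (1/30)*sqrt(2305).
At 7/6 - (1/30)*sqrt(2305): a pole of order 1; residue 1217/372 - (161785/1886412)*sqrt(2305).
At 7/6 + (1/30)*sqrt(2305): a pole of order 1; residue 1217/372 + (161785/1886412)*sqrt(2305).

Denominator factor (ζ**2 - 7*ζ/3 - 6/5): discriminant 461/45, real irrational roots 7/6 + (1/30)*sqrt(2305) and 7/6 - (1/30)*sqrt(2305); poles of order 1, moduli 7/6 + (1/30)*sqrt(2305) and -7/6 + (1/30)*sqrt(2305).
The radius of convergence is the smallest modulus among the singular points: -7/6 + (1/30)*sqrt(2305).
The factor ζ**2 - 7*ζ/3 - 6/5 splits as (ζ - a)(ζ - a') with a = 7/6 - (1/30)*sqrt(2305), a' = 7/6 + (1/30)*sqrt(2305). At the order-1 pole a set g(ζ) = (ζ - a)*f(ζ) = [5*ζ**2/2 + 22*ζ/31 + 28/11] / (ζ - a').
Simple pole: residue = g(a) at a = 7/6 - (1/30)*sqrt(2305), which is 1217/372 - (161785/1886412)*sqrt(2305).
The factor ζ**2 - 7*ζ/3 - 6/5 splits as (ζ - a)(ζ - a') with a = 7/6 + (1/30)*sqrt(2305), a' = 7/6 - (1/30)*sqrt(2305). At the order-1 pole a set g(ζ) = (ζ - a)*f(ζ) = [5*ζ**2/2 + 22*ζ/31 + 28/11] / (ζ - a').
Simple pole: residue = g(a) at a = 7/6 + (1/30)*sqrt(2305), which is 1217/372 + (161785/1886412)*sqrt(2305).
List the singular points by increasing real part (a conjugate pair: the negative imaginary part first).


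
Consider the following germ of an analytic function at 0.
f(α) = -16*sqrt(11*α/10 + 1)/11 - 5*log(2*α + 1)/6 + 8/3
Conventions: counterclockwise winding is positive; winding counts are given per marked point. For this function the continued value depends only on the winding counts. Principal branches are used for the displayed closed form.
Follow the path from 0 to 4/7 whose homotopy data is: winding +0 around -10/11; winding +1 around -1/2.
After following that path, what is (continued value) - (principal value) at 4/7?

The rational part is single-valued and drops out of the difference; each branch term changes only by its own monodromy.
(-16/11)*sqrt(1 - α/(-10/11)): winding +0 is even, the square root returns to the same sheet, contribution 0.
(-5/6)*log(1 - α/(-1/2)): each positive loop around -1/2 adds 2*pi*i to the log, so winding +1 contributes (-5/6)*(1)*2*pi*i = -(5/3)*pi*i.
Summing the contributions at α = 4/7 gives -(5/3)*pi*i.

Continued minus principal equals -(5/3)*pi*i.


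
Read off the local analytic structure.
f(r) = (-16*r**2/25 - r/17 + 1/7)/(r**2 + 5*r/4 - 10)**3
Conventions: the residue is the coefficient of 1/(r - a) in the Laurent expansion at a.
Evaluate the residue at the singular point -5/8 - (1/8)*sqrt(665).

The factor r**2 + 5*r/4 - 10 splits as (r - a)(r - a') with a = -5/8 - (1/8)*sqrt(665), a' = -5/8 + (1/8)*sqrt(665). At the order-3 pole a set g(r) = (r - a)^3*f(r) = [-16*r**2/25 - r/17 + 1/7] / (r - a')^3.
Order-3 pole: residue = g''(a)/2; g''(-5/8 - (1/8)*sqrt(665)) = -(15692288/174977376875)*sqrt(665), so the residue is -(7846144/174977376875)*sqrt(665).

The residue is -(7846144/174977376875)*sqrt(665).


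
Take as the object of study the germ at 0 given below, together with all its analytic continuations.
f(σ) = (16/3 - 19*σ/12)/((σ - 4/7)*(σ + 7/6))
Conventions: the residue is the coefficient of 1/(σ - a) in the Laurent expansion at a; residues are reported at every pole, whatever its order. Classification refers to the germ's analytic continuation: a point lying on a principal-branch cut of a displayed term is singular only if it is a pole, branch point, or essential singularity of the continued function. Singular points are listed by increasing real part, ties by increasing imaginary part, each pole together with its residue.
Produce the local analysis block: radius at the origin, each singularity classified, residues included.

Denominator factor (σ - 4/7): pole of order 1 at 4/7, modulus 4/7.
Denominator factor (σ + 7/6): pole of order 1 at -7/6, modulus 7/6.
The radius of convergence is the smallest modulus among the singular points: 4/7.
At the order-1 pole -7/6 set g(σ) = (σ - (-7/6))*f(σ) = (16/3 - 19*σ/12)/(σ - 4/7).
Simple pole: residue = g(a) at a = -7/6, which is -3619/876.
At the order-1 pole 4/7 set g(σ) = (σ - (4/7))*f(σ) = (16/3 - 19*σ/12)/(σ + 7/6).
Simple pole: residue = g(a) at a = 4/7, which is 186/73.
List the singular points by increasing real part (a conjugate pair: the negative imaginary part first).

Radius of convergence at 0: 4/7.
At -7/6: a pole of order 1; residue -3619/876.
At 4/7: a pole of order 1; residue 186/73.


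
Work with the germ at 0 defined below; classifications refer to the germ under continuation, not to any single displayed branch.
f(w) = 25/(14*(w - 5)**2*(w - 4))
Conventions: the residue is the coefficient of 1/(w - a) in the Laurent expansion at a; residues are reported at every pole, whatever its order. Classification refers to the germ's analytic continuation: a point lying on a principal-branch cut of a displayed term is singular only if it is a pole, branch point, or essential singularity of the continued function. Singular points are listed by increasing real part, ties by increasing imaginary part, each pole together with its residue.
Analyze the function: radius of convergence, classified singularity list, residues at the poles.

Denominator factor (w - 5)^2: pole of order 2 at 5, modulus 5.
Denominator factor (w - 4): pole of order 1 at 4, modulus 4.
The radius of convergence is the smallest modulus among the singular points: 4.
At the order-1 pole 4 set g(w) = (w - (4))*f(w) = 25/(14*(w - 5)**2).
Simple pole: residue = g(a) at a = 4, which is 25/14.
At the order-2 pole 5 set g(w) = (w - (5))^2*f(w) = 25/(14*(w - 4)).
Order-2 pole: residue = g'(a); g'(5) = -25/14, so the residue is -25/14.
List the singular points by increasing real part (a conjugate pair: the negative imaginary part first).

Radius of convergence at 0: 4.
At 4: a pole of order 1; residue 25/14.
At 5: a pole of order 2; residue -25/14.


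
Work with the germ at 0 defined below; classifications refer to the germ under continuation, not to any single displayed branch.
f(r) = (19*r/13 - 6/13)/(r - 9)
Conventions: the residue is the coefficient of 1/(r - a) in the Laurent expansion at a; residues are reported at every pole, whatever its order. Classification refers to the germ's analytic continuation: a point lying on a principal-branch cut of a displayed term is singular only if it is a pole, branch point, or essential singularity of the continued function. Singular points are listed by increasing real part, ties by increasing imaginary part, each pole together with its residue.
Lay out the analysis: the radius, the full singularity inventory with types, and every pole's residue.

Radius of convergence at 0: 9.
At 9: a pole of order 1; residue 165/13.

Denominator factor (r - 9): pole of order 1 at 9, modulus 9.
The radius of convergence is the smallest modulus among the singular points: 9.
At the order-1 pole 9 set g(r) = (r - (9))*f(r) = 19*r/13 - 6/13.
Simple pole: residue = g(a) at a = 9, which is 165/13.


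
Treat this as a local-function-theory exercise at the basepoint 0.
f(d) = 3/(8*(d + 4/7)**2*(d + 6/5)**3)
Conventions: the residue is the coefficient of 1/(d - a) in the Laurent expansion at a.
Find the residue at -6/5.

At the order-3 pole -6/5 set g(d) = (d - (-6/5))^3*f(d) = 3/(8*(d + 4/7)**2).
Order-3 pole: residue = g''(a)/2; g''(-6/5) = 13505625/937024, so the residue is 13505625/1874048.

The residue is 13505625/1874048.


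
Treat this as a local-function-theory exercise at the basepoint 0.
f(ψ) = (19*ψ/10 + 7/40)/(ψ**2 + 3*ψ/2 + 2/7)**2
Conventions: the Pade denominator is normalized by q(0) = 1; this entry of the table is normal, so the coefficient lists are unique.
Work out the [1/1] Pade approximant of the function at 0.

Taylor coefficients needed (expand at 0): a_0 = 343/160, a_1 = 49/64, a_2 = -210259/2560.
Write the denominator as Q(ψ) = 1 + q1*ψ. Requiring Q*f - P = O(ψ^3) with deg P <= 1 kills the coefficients of ψ^2..ψ^2 in Q*f:
  ψ^2: a_2 + q1*a_1 = 0, i.e. -210259/2560 + (49/64)*q1 = 0.
Solving this linear system: q1 = 4291/40.
The numerator is Q*f truncated at degree 1: P0 = a_0 = 343/160; P1 = a_1 + q1*a_0 = 1476713/6400.

The Pade approximant has numerator coefficients [343/160, 1476713/6400]; denominator coefficients [1, 4291/40].


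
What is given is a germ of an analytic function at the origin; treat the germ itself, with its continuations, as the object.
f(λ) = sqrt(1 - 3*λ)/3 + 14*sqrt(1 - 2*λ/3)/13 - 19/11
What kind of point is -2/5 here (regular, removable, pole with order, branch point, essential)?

There is no denominator, hence no pole anywhere.
Branch term sqrt(1 - λ/(3/2)): argument at -2/5 is 19/15, nonzero, so -2/5 is not its branch point (a point on a principal cut is still regular for the continued germ).
Branch term sqrt(1 - λ/(1/3)): argument at -2/5 is 11/5, nonzero, so -2/5 is not its branch point (a point on a principal cut is still regular for the continued germ).
So the germ continues analytically to -2/5.

The point is a regular point.


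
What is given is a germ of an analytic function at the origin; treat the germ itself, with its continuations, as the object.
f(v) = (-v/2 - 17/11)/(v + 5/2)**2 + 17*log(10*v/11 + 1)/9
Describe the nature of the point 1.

Denominator factors: v + 5/2 = 7/2 at v = 1 — none vanishes.
Branch term log(1 - v/(-11/10)): argument at 1 is 21/11, nonzero, so 1 is not its branch point (a point on a principal cut is still regular for the continued germ).
So the germ continues analytically to 1.

The point is a regular point.


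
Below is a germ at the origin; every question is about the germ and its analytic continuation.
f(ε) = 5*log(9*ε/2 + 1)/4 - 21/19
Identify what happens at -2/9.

The term (5/4)*log(1 - ε/(-2/9)) has argument 1 - -2/9/(-2/9) = 0 at -2/9: a logarithmic (infinitely-sheeted) branch point; the remaining terms are analytic or single-valued there.

The point is a logarithmic branch point.


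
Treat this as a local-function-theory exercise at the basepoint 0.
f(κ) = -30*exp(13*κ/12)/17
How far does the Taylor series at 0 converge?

The radius of convergence is infinite.

The factor exp(13*κ/12) is entire and contributes no finite singular point.
The polynomial part has no poles.
No finite singular points: the Taylor series at 0 converges everywhere.


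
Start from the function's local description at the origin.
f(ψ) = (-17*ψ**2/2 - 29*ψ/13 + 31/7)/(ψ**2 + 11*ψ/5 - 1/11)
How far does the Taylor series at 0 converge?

Denominator factor (ψ**2 + 11*ψ/5 - 1/11): discriminant 1431/275, real irrational roots -11/10 + (3/110)*sqrt(1749) and -11/10 - (3/110)*sqrt(1749); poles of order 1, moduli -11/10 + (3/110)*sqrt(1749) and 11/10 + (3/110)*sqrt(1749).
The radius of convergence is the smallest modulus among the singular points: -11/10 + (3/110)*sqrt(1749).

The radius of convergence is -11/10 + (3/110)*sqrt(1749).


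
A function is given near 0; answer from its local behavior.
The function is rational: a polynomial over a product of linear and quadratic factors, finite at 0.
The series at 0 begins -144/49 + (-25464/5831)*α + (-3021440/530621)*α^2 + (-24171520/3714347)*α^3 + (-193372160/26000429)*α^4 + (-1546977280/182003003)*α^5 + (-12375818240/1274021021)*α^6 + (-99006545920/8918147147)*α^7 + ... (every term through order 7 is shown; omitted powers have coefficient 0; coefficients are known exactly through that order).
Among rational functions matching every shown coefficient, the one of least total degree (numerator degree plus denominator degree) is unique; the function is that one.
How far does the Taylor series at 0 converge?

The radius of convergence is 7/8.

No rational of total degree below 3 reproduces all 8 coefficients; solving the [2/1] Pade equations on them gives f(α) = (8*α**2/13 + 15*α/17 + 18/7)/(α - 7/8), whose expansion matches every shown term.
Denominator factor (α - 7/8): pole of order 1 at 7/8, modulus 7/8.
The radius of convergence is the smallest modulus among the singular points: 7/8.


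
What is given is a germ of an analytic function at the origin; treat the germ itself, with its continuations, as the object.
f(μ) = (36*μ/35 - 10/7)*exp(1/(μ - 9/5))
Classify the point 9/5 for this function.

The point is an essential singularity.

The exponent 1/(μ - (9/5)) has a pole at 9/5, so exp(1/(μ - (9/5))) takes every nonzero value near it: an essential singularity (not a pole of any order).


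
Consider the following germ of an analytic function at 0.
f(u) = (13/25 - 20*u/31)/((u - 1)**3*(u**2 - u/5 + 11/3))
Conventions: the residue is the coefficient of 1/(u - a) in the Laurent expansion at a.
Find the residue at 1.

At the order-3 pole 1 set g(u) = (u - (1))^3*f(u) = (13/25 - 20*u/31)/(u**2 - u/5 + 11/3).
Order-3 pole: residue = g''(a)/2; g''(1) = 5587632/46618265, so the residue is 2793816/46618265.

The residue is 2793816/46618265.


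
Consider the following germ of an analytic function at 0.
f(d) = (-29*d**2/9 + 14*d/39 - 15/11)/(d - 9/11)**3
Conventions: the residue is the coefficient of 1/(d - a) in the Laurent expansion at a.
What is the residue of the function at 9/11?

At the order-3 pole 9/11 set g(d) = (d - (9/11))^3*f(d) = -29*d**2/9 + 14*d/39 - 15/11.
Order-3 pole: residue = g''(a)/2; g''(9/11) = -58/9, so the residue is -29/9.

The residue is -29/9.


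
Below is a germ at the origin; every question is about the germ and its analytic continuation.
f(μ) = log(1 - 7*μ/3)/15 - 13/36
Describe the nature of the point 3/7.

The point is a logarithmic branch point.

The term (1/15)*log(1 - μ/(3/7)) has argument 1 - 3/7/(3/7) = 0 at 3/7: a logarithmic (infinitely-sheeted) branch point; the remaining terms are analytic or single-valued there.


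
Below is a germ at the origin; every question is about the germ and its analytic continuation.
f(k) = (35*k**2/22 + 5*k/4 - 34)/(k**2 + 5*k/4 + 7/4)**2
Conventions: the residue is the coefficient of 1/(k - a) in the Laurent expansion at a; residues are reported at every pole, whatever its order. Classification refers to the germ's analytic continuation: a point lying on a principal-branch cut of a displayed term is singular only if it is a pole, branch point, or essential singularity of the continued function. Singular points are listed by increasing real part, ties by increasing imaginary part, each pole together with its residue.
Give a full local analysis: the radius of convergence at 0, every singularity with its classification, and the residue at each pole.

Denominator factor (k**2 + 5*k/4 + 7/4)^2: discriminant -87/16, complex-conjugate roots (-5/8) + ((1/8)*sqrt(87))*i and (-5/8) - ((1/8)*sqrt(87))*i; poles of order 2, moduli (1/2)*sqrt(7) and (1/2)*sqrt(7).
The radius of convergence is the smallest modulus among the singular points: (1/2)*sqrt(7).
The factor k**2 + 5*k/4 + 7/4 splits as (k - a)(k - a') with a = (-5/8) - ((1/8)*sqrt(87))*i, a' = (-5/8) + ((1/8)*sqrt(87))*i. At the order-2 pole a set g(k) = (k - a)^2*f(k) = [35*k**2/22 + 5*k/4 - 34] / (k - a')^2.
Order-2 pole: residue = g'(a); g'((-5/8) - ((1/8)*sqrt(87))*i) = -((45052/83259)*sqrt(87))*i, so the residue is -((45052/83259)*sqrt(87))*i.
The factor k**2 + 5*k/4 + 7/4 splits as (k - a)(k - a') with a = (-5/8) + ((1/8)*sqrt(87))*i, a' = (-5/8) - ((1/8)*sqrt(87))*i. At the order-2 pole a set g(k) = (k - a)^2*f(k) = [35*k**2/22 + 5*k/4 - 34] / (k - a')^2.
Order-2 pole: residue = g'(a); g'((-5/8) + ((1/8)*sqrt(87))*i) = ((45052/83259)*sqrt(87))*i, so the residue is ((45052/83259)*sqrt(87))*i.
List the singular points by increasing real part (a conjugate pair: the negative imaginary part first).

Radius of convergence at 0: (1/2)*sqrt(7).
At (-5/8) - ((1/8)*sqrt(87))*i: a pole of order 2; residue -((45052/83259)*sqrt(87))*i.
At (-5/8) + ((1/8)*sqrt(87))*i: a pole of order 2; residue ((45052/83259)*sqrt(87))*i.


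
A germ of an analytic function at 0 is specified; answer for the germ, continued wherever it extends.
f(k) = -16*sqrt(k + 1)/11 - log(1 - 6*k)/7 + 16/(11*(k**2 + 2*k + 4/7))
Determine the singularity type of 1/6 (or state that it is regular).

The term (-1/7)*log(1 - k/(1/6)) has argument 1 - 1/6/(1/6) = 0 at 1/6: a logarithmic (infinitely-sheeted) branch point; the remaining terms are analytic or single-valued there.

The point is a logarithmic branch point.


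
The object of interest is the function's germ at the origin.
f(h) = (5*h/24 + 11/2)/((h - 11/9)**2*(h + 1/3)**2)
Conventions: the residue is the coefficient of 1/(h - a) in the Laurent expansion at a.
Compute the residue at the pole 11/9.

At the order-2 pole 11/9 set g(h) = (h - (11/9))^2*f(h) = (5*h/24 + 11/2)/(h + 1/3)**2.
Order-2 pole: residue = g'(a); g'(11/9) = -4077/1372, so the residue is -4077/1372.

The residue is -4077/1372.


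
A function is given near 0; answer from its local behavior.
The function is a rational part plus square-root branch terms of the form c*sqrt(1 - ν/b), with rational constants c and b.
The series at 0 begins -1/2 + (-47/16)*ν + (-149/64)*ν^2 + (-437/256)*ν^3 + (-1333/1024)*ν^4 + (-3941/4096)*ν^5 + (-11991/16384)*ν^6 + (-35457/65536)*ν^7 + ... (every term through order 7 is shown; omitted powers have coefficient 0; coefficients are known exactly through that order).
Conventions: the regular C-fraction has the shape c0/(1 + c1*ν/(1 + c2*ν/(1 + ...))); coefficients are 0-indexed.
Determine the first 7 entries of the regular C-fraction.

Taylor coefficients (read off): a_0 = -1/2, a_1 = -47/16, a_2 = -149/64, a_3 = -437/256, a_4 = -1333/1024, a_5 = -3941/4096, a_6 = -11991/16384.
c0 = a_0 = -1/2. Peel one level at a time: if S = 1 + c*ν/S' with S'(0) = 1, then c is the ν-coefficient of S and S' = c*ν/(S - 1).
S_1 = c0/f = 1 + (-47/8)*ν + (1911/64)*ν^2 + ...; c1 = -47/8.
S_2 = c1*ν/(S_1 - 1) = 1 + (1911/376)*ν + (831/17672)*ν^2 + ...; c2 = 1911/376.
S_3 = c2*ν/(S_2 - 1) = 1 + (-277/29939)*ν + (9719/2434614)*ν^2 + ...; c3 = -277/29939.
S_4 = c3*ν/(S_3 - 1) = 1 + (456793/1058694)*ν + (-108805/1381122)*ν^2 + ...; c4 = 456793/1058694.
S_5 = c4*ν/(S_4 - 1) = 1 + (1474655/8076489)*ν + (-486956561/9068060256)*ν^2 + ...; c5 = 1474655/8076489.
S_6 = c5*ν/(S_5 - 1) = 1 + (211753481/719983520)*ν + ...; c6 = 211753481/719983520.

The regular C-fraction coefficients are [-1/2, -47/8, 1911/376, -277/29939, 456793/1058694, 1474655/8076489, 211753481/719983520].


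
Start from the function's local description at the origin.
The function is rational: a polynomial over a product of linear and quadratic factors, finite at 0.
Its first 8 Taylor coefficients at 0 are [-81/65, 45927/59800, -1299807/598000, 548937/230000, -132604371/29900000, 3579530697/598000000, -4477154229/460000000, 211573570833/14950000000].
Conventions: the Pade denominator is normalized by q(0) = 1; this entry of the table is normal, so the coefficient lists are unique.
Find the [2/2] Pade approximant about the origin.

Taylor coefficients needed (read off): a_0 = -81/65, a_1 = 45927/59800, a_2 = -1299807/598000, a_3 = 548937/230000, a_4 = -132604371/29900000.
Write the denominator as Q(δ) = 1 + q1*δ + q2*δ^2. Requiring Q*f - P = O(δ^5) with deg P <= 2 kills the coefficients of δ^3..δ^4 in Q*f:
  δ^3: a_3 + q1*a_2 + q2*a_1 = 0, i.e. 548937/230000 + (-1299807/598000)*q1 + (45927/59800)*q2 = 0.
  δ^4: a_4 + q1*a_3 + q2*a_2 = 0, i.e. -132604371/29900000 + (548937/230000)*q1 + (-1299807/598000)*q2 = 0.
Solving this linear system: q1 = 239766/389135, q2 = -212283/155654.
The numerator is Q*f truncated at degree 2: P0 = a_0 = -81/65; P1 = a_1 + q1*a_0 = 177633/930810920; P2 = a_2 + q1*a_1 + q2*a_0 = -1598697/1861621840.

The Pade approximant has numerator coefficients [-81/65, 177633/930810920, -1598697/1861621840]; denominator coefficients [1, 239766/389135, -212283/155654].


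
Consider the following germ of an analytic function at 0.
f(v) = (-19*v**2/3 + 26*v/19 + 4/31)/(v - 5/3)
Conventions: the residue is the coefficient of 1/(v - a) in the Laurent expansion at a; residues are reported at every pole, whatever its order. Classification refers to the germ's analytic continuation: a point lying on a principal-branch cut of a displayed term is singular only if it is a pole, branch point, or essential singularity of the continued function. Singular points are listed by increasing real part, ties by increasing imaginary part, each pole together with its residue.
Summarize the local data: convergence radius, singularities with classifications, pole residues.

Radius of convergence at 0: 5/3.
At 5/3: a pole of order 1; residue -241453/15903.

Denominator factor (v - 5/3): pole of order 1 at 5/3, modulus 5/3.
The radius of convergence is the smallest modulus among the singular points: 5/3.
At the order-1 pole 5/3 set g(v) = (v - (5/3))*f(v) = -19*v**2/3 + 26*v/19 + 4/31.
Simple pole: residue = g(a) at a = 5/3, which is -241453/15903.


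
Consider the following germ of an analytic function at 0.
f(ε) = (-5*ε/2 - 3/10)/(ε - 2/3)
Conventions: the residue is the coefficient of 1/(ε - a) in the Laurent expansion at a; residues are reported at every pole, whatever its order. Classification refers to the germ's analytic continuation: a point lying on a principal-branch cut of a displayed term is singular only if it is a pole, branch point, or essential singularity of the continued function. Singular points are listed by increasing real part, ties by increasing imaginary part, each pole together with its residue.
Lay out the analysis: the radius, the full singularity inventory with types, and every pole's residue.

Radius of convergence at 0: 2/3.
At 2/3: a pole of order 1; residue -59/30.

Denominator factor (ε - 2/3): pole of order 1 at 2/3, modulus 2/3.
The radius of convergence is the smallest modulus among the singular points: 2/3.
At the order-1 pole 2/3 set g(ε) = (ε - (2/3))*f(ε) = -5*ε/2 - 3/10.
Simple pole: residue = g(a) at a = 2/3, which is -59/30.


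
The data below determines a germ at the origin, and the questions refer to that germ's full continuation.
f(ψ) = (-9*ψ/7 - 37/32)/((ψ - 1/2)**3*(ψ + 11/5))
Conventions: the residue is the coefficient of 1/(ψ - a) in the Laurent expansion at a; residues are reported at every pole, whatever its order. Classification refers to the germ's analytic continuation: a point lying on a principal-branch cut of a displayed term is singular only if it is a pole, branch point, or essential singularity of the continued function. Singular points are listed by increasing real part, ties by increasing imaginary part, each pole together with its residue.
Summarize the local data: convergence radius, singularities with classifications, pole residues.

Radius of convergence at 0: 1/2.
At -11/5: a pole of order 1; residue -46825/551124.
At 1/2: a pole of order 3; residue 46825/551124.

Denominator factor (ψ - 1/2)^3: pole of order 3 at 1/2, modulus 1/2.
Denominator factor (ψ + 11/5): pole of order 1 at -11/5, modulus 11/5.
The radius of convergence is the smallest modulus among the singular points: 1/2.
At the order-1 pole -11/5 set g(ψ) = (ψ - (-11/5))*f(ψ) = (-9*ψ/7 - 37/32)/(ψ - 1/2)**3.
Simple pole: residue = g(a) at a = -11/5, which is -46825/551124.
At the order-3 pole 1/2 set g(ψ) = (ψ - (1/2))^3*f(ψ) = (-9*ψ/7 - 37/32)/(ψ + 11/5).
Order-3 pole: residue = g''(a)/2; g''(1/2) = 46825/275562, so the residue is 46825/551124.
List the singular points by increasing real part (a conjugate pair: the negative imaginary part first).


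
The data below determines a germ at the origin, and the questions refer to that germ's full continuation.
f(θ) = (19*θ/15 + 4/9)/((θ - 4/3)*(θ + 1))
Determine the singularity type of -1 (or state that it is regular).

The point is a pole of order 1.

The denominator factor θ + 1 vanishes at -1 and appears to the power 1; the numerator there equals -37/45, nonzero, and no other factor vanishes.
Hence a pole whose order is the multiplicity, 1.


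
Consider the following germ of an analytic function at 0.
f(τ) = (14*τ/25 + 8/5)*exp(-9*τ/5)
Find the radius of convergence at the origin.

The factor exp(-9*τ/5) is entire and contributes no finite singular point.
The polynomial part has no poles.
No finite singular points: the Taylor series at 0 converges everywhere.

The radius of convergence is infinite.


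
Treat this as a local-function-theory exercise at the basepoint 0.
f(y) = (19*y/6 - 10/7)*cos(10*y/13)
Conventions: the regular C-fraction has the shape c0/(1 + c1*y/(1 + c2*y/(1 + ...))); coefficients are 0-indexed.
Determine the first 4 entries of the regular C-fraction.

Taylor coefficients (expand at 0): a_0 = -10/7, a_1 = 19/6, a_2 = 500/1183, a_3 = -475/507.
c0 = a_0 = -10/7. Peel one level at a time: if S = 1 + c*y/S' with S'(0) = 1, then c is the y-coefficient of S and S' = c*y/(S - 1).
S_1 = c0/f = 1 + (133/60)*y + (3169441/608400)*y^2 + ...; c1 = 133/60.
S_2 = c1*y/(S_1 - 1) = 1 + (-3169441/1348620)*y + (158472050/505215529)*y^2 + ...; c2 = -3169441/1348620.
S_3 = c2*y/(S_2 - 1) = 1 + (3000/22477)*y + ...; c3 = 3000/22477.

The regular C-fraction coefficients are [-10/7, 133/60, -3169441/1348620, 3000/22477].


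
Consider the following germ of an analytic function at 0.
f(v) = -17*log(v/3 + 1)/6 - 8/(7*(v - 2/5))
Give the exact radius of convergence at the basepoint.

Denominator factor (v - 2/5): pole of order 1 at 2/5, modulus 2/5.
Branch term (-17/6)*log(1 - v/(-3)): its argument vanishes at v = -3, a logarithmic branch point, modulus 3.
The radius of convergence is the smallest modulus among the singular points: 2/5.

The radius of convergence is 2/5.


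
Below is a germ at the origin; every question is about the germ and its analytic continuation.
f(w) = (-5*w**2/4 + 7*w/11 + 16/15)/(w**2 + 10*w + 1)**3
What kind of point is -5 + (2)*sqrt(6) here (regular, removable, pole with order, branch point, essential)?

The denominator factor w**2 + 10*w + 1 vanishes at -5 + (2)*sqrt(6) and appears to the power 3; the numerator there equals -41821/660 + (289/11)*sqrt(6), nonzero, and no other factor vanishes.
Hence a pole whose order is the multiplicity, 3.

The point is a pole of order 3.


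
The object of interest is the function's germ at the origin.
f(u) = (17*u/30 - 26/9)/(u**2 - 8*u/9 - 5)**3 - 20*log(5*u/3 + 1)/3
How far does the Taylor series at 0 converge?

The radius of convergence is 3/5.

Denominator factor (u**2 - 8*u/9 - 5)^3: discriminant 1684/81, real irrational roots 4/9 + (1/9)*sqrt(421) and 4/9 - (1/9)*sqrt(421); poles of order 3, moduli 4/9 + (1/9)*sqrt(421) and -4/9 + (1/9)*sqrt(421).
Branch term (-20/3)*log(1 - u/(-3/5)): its argument vanishes at u = -3/5, a logarithmic branch point, modulus 3/5.
The radius of convergence is the smallest modulus among the singular points: 3/5.


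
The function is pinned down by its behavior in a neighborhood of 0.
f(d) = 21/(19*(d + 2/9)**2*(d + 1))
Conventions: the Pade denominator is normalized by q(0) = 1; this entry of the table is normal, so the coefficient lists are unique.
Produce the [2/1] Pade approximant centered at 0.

The Pade approximant has numerator coefficients [1701/76, -1852389/21508, 17773749/86032]; denominator coefficients [1, 1741/283].

Taylor coefficients needed (expand at 0): a_0 = 1701/76, a_1 = -8505/38, a_2 = 481383/304, a_3 = -2961441/304.
Write the denominator as Q(d) = 1 + q1*d. Requiring Q*f - P = O(d^4) with deg P <= 2 kills the coefficients of d^3..d^3 in Q*f:
  d^3: a_3 + q1*a_2 = 0, i.e. -2961441/304 + (481383/304)*q1 = 0.
Solving this linear system: q1 = 1741/283.
The numerator is Q*f truncated at degree 2: P0 = a_0 = 1701/76; P1 = a_1 + q1*a_0 = -1852389/21508; P2 = a_2 + q1*a_1 = 17773749/86032.


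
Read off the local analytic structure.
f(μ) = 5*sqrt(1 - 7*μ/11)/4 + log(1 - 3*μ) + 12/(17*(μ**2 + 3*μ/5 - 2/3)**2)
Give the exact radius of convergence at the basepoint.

The radius of convergence is 1/3.

Denominator factor (μ**2 + 3*μ/5 - 2/3)^2: discriminant 227/75, real irrational roots -3/10 + (1/30)*sqrt(681) and -3/10 - (1/30)*sqrt(681); poles of order 2, moduli -3/10 + (1/30)*sqrt(681) and 3/10 + (1/30)*sqrt(681).
Branch term (5/4)*sqrt(1 - μ/(11/7)): its argument vanishes at μ = 11/7, a square-root branch point, modulus 11/7.
Branch term (1)*log(1 - μ/(1/3)): its argument vanishes at μ = 1/3, a logarithmic branch point, modulus 1/3.
The radius of convergence is the smallest modulus among the singular points: 1/3.


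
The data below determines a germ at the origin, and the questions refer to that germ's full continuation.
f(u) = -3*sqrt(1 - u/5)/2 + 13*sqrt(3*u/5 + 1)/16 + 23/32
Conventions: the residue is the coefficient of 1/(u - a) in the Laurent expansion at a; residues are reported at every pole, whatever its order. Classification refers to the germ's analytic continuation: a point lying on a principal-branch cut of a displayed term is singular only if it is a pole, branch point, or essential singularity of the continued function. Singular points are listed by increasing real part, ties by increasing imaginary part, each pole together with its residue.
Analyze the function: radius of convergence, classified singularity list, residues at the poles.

Radius of convergence at 0: 5/3.
At -5/3: an algebraic (square-root) branch point.
At 5: an algebraic (square-root) branch point.

Branch term (-3/2)*sqrt(1 - u/(5)): its argument vanishes at u = 5, a square-root branch point, modulus 5.
Branch term (13/16)*sqrt(1 - u/(-5/3)): its argument vanishes at u = -5/3, a square-root branch point, modulus 5/3.
The radius of convergence is the smallest modulus among the singular points: 5/3.
List the singular points by increasing real part (a conjugate pair: the negative imaginary part first).


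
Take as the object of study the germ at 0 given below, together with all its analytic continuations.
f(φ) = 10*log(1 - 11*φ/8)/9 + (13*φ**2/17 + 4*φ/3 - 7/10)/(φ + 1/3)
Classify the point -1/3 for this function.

The point is a pole of order 1.

The denominator factor φ + 1/3 vanishes at -1/3 and appears to the power 1; the numerator there equals -1621/1530, nonzero, and no other factor vanishes.
The branch terms are analytic at this point.
Hence a pole whose order is the multiplicity, 1.


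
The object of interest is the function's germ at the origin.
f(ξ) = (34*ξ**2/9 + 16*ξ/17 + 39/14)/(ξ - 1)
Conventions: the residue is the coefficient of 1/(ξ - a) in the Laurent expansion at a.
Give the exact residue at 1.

The residue is 16075/2142.

At the order-1 pole 1 set g(ξ) = (ξ - (1))*f(ξ) = 34*ξ**2/9 + 16*ξ/17 + 39/14.
Simple pole: residue = g(a) at a = 1, which is 16075/2142.


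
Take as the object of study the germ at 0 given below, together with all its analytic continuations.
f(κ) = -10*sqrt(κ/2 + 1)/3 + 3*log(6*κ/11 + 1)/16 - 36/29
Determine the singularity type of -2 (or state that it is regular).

The point is an algebraic (square-root) branch point.

The term (-10/3)*sqrt(1 - κ/(-2)) has argument 1 - -2/(-2) = 0 at -2: a square-root (algebraic, two-sheeted) branch point; the remaining terms are analytic or single-valued there.


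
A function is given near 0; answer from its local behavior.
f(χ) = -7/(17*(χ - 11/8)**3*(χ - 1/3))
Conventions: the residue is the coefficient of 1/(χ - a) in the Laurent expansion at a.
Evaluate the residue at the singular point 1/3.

At the order-1 pole 1/3 set g(χ) = (χ - (1/3))*f(χ) = -7/(17*(χ - 11/8)**3).
Simple pole: residue = g(a) at a = 1/3, which is 96768/265625.

The residue is 96768/265625.


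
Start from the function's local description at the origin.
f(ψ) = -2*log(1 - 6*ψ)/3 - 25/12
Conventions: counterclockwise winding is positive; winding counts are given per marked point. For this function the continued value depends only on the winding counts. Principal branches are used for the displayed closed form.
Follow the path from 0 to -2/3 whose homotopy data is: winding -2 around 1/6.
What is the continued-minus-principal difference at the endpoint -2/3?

The rational part is single-valued and drops out of the difference; each branch term changes only by its own monodromy.
(-2/3)*log(1 - ψ/(1/6)): each positive loop around 1/6 adds 2*pi*i to the log, so winding -2 contributes (-2/3)*(-2)*2*pi*i = (8/3)*pi*i.
Summing the contributions at ψ = -2/3 gives (8/3)*pi*i.

Continued minus principal equals (8/3)*pi*i.
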